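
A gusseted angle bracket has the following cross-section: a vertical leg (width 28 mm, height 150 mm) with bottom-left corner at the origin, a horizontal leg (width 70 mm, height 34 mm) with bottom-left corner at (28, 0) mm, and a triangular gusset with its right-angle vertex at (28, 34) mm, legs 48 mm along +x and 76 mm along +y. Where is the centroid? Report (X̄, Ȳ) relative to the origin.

X̄ = 34.39 mm, Ȳ = 55.17 mm

vertical leg: A = 28 × 150 = 4200.00, centroid at (14.00, 75.00).
horizontal leg: A = 70 × 34 = 2380.00, centroid at (63.00, 17.00).
gusset: A = ½·48·76 = 1824.00, centroid at (44.00, 59.33).
ΣA = 8404.00 mm²
ΣAX̄ = (4200.00)(14.00) + (2380.00)(63.00) + (1824.00)(44.00) = 288996.00 mm³
ΣAȲ = (4200.00)(75.00) + (2380.00)(17.00) + (1824.00)(59.33) = 463684.00 mm³
X̄ = 288996.00 / 8404.00 = 34.39 mm
Ȳ = 463684.00 / 8404.00 = 55.17 mm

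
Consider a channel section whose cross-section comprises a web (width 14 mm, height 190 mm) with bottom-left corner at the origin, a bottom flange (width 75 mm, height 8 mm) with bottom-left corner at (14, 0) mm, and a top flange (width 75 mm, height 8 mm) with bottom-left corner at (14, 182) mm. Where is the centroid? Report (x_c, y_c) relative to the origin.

x_c = 20.83 mm, y_c = 95.00 mm

web: A = 14 × 190 = 2660.00, centroid at (7.00, 95.00).
bottom flange: A = 75 × 8 = 600.00, centroid at (51.50, 4.00).
top flange: A = 75 × 8 = 600.00, centroid at (51.50, 186.00).
ΣA = 3860.00 mm²
ΣAx_c = (2660.00)(7.00) + (600.00)(51.50) + (600.00)(51.50) = 80420.00 mm³
ΣAy_c = (2660.00)(95.00) + (600.00)(4.00) + (600.00)(186.00) = 366700.00 mm³
x_c = 80420.00 / 3860.00 = 20.83 mm
y_c = 366700.00 / 3860.00 = 95.00 mm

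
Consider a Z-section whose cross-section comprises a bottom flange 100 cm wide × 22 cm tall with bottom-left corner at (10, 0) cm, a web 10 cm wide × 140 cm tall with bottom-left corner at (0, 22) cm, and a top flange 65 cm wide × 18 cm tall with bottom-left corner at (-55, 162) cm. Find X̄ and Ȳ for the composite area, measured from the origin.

bottom flange: A = 100 × 22 = 2200.00, centroid at (60.00, 11.00).
web: A = 10 × 140 = 1400.00, centroid at (5.00, 92.00).
top flange: A = 65 × 18 = 1170.00, centroid at (-22.50, 171.00).
ΣA = 4770.00 cm², ΣAX̄ = 112675.00 cm³, ΣAȲ = 353070.00 cm³.
X̄ = 112675.00/4770.00 = 23.62 cm; Ȳ = 353070.00/4770.00 = 74.02 cm.

X̄ = 23.62 cm, Ȳ = 74.02 cm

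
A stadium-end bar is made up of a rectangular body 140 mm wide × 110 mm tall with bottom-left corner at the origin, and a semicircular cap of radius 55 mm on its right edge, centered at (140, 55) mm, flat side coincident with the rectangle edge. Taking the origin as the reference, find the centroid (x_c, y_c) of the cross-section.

rectangular body: A = 140 × 110 = 15400.00, centroid at (70.00, 55.00).
semicircular end: A = ½π·55² = 4751.66, centroid at (163.34, 55.00).
ΣA = 20151.66 mm², ΣAx_c = 1854148.91 mm³, ΣAy_c = 1108341.24 mm³.
x_c = 1854148.91/20151.66 = 92.01 mm; y_c = 1108341.24/20151.66 = 55.00 mm.

x_c = 92.01 mm, y_c = 55.00 mm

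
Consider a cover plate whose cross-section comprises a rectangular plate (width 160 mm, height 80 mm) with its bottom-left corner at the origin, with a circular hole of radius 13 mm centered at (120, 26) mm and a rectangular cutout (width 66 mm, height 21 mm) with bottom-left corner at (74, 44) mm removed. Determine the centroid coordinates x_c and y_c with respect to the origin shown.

x_c = 74.61 mm, y_c = 38.84 mm

plate: A = 160 × 80 = 12800.00, centroid at (80.00, 40.00).
hole 1: A = −π·13² = -530.93, centroid at (120.00, 26.00).
hole 2: A = −(66 × 21) = -1386.00, centroid at (107.00, 54.50).
ΣA = 10883.07 mm²
ΣAx_c = (12800.00)(80.00) + (-530.93)(120.00) + (-1386.00)(107.00) = 811986.50 mm³
ΣAy_c = (12800.00)(40.00) + (-530.93)(26.00) + (-1386.00)(54.50) = 422658.84 mm³
x_c = 811986.50 / 10883.07 = 74.61 mm
y_c = 422658.84 / 10883.07 = 38.84 mm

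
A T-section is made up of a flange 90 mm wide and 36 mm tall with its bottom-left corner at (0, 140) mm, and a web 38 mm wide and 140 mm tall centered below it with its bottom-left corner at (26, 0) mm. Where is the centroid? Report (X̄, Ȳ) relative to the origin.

X̄ = 45.00 mm, Ȳ = 103.31 mm

web: A = 38 × 140 = 5320.00, centroid at (45.00, 70.00).
flange: A = 90 × 36 = 3240.00, centroid at (45.00, 158.00).
ΣA = 8560.00 mm², ΣAX̄ = 385200.00 mm³, ΣAȲ = 884320.00 mm³.
X̄ = 385200.00/8560.00 = 45.00 mm; Ȳ = 884320.00/8560.00 = 103.31 mm.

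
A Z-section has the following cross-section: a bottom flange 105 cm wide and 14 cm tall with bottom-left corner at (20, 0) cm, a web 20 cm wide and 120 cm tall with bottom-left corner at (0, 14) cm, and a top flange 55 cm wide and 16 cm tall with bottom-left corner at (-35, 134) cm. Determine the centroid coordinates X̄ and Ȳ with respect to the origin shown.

X̄ = 26.10 cm, Ȳ = 65.86 cm

bottom flange: A = 105 × 14 = 1470.00, centroid at (72.50, 7.00).
web: A = 20 × 120 = 2400.00, centroid at (10.00, 74.00).
top flange: A = 55 × 16 = 880.00, centroid at (-7.50, 142.00).
ΣA = 4750.00 cm², ΣAX̄ = 123975.00 cm³, ΣAȲ = 312850.00 cm³.
X̄ = 123975.00/4750.00 = 26.10 cm; Ȳ = 312850.00/4750.00 = 65.86 cm.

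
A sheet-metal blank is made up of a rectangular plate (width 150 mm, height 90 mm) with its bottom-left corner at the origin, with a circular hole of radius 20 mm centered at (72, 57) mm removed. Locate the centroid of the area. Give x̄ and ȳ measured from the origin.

plate: A = 150 × 90 = 13500.00, centroid at (75.00, 45.00).
hole: A = −π·20² = -1256.64, centroid at (72.00, 57.00).
ΣA = 12243.36 mm²
ΣAx̄ = (13500.00)(75.00) + (-1256.64)(72.00) = 922022.13 mm³
ΣAȳ = (13500.00)(45.00) + (-1256.64)(57.00) = 535871.69 mm³
x̄ = 922022.13 / 12243.36 = 75.31 mm
ȳ = 535871.69 / 12243.36 = 43.77 mm

x̄ = 75.31 mm, ȳ = 43.77 mm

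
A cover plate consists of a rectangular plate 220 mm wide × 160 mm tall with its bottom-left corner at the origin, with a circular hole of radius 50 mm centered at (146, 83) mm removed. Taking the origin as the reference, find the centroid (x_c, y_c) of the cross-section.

plate: A = 220 × 160 = 35200.00, centroid at (110.00, 80.00).
hole: A = −π·50² = -7853.98, centroid at (146.00, 83.00).
ΣA = 27346.02 mm²
ΣAx_c = (35200.00)(110.00) + (-7853.98)(146.00) = 2725318.68 mm³
ΣAy_c = (35200.00)(80.00) + (-7853.98)(83.00) = 2164119.52 mm³
x_c = 2725318.68 / 27346.02 = 99.66 mm
y_c = 2164119.52 / 27346.02 = 79.14 mm

x_c = 99.66 mm, y_c = 79.14 mm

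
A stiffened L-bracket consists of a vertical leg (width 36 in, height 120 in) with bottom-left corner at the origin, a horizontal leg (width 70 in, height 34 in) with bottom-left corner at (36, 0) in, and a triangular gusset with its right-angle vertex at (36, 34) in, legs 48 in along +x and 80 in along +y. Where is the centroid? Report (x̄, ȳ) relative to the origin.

x̄ = 40.21 in, ȳ = 48.28 in

Part | A | x̄ᵢ | ȳᵢ | A·x̄ᵢ | A·ȳᵢ
vertical leg | 4320.00 | 18.00 | 60.00 | 77760.00 | 259200.00
horizontal leg | 2380.00 | 71.00 | 17.00 | 168980.00 | 40460.00
gusset | 1920.00 | 52.00 | 60.67 | 99840.00 | 116480.00
Σ | 8620.00 |  |  | 346580.00 | 416140.00
x̄ = 346580.00 / 8620.00 = 40.21 in
ȳ = 416140.00 / 8620.00 = 48.28 in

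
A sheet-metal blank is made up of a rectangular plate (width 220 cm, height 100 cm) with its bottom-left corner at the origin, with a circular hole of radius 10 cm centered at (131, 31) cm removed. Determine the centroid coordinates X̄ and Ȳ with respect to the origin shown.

Part | A | x̄ᵢ | ȳᵢ | A·x̄ᵢ | A·ȳᵢ
plate | 22000.00 | 110.00 | 50.00 | 2420000.00 | 1100000.00
hole | -314.16 | 131.00 | 31.00 | -41154.86 | -9738.94
Σ | 21685.84 |  |  | 2378845.14 | 1090261.06
X̄ = 2378845.14 / 21685.84 = 109.70 cm
Ȳ = 1090261.06 / 21685.84 = 50.28 cm

X̄ = 109.70 cm, Ȳ = 50.28 cm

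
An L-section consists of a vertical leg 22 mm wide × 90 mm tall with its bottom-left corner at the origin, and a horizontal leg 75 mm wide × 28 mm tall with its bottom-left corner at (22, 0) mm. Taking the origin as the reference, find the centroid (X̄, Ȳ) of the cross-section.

vertical leg: A = 22 × 90 = 1980.00, centroid at (11.00, 45.00).
horizontal leg: A = 75 × 28 = 2100.00, centroid at (59.50, 14.00).
ΣA = 4080.00 mm²
ΣAX̄ = (1980.00)(11.00) + (2100.00)(59.50) = 146730.00 mm³
ΣAȲ = (1980.00)(45.00) + (2100.00)(14.00) = 118500.00 mm³
X̄ = 146730.00 / 4080.00 = 35.96 mm
Ȳ = 118500.00 / 4080.00 = 29.04 mm

X̄ = 35.96 mm, Ȳ = 29.04 mm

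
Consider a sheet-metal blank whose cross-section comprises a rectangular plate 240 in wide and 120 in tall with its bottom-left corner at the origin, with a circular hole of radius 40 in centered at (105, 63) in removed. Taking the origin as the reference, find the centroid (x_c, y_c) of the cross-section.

plate: A = 240 × 120 = 28800.00, centroid at (120.00, 60.00).
hole: A = −π·40² = -5026.55, centroid at (105.00, 63.00).
ΣA = 23773.45 in²
ΣAx_c = (28800.00)(120.00) + (-5026.55)(105.00) = 2928212.43 in³
ΣAy_c = (28800.00)(60.00) + (-5026.55)(63.00) = 1411327.46 in³
x_c = 2928212.43 / 23773.45 = 123.17 in
y_c = 1411327.46 / 23773.45 = 59.37 in

x_c = 123.17 in, y_c = 59.37 in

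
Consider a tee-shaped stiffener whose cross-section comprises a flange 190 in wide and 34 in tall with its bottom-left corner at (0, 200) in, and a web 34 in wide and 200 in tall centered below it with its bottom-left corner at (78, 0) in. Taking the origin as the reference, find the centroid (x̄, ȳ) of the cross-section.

x̄ = 95.00 in, ȳ = 157.00 in

Part | A | x̄ᵢ | ȳᵢ | A·x̄ᵢ | A·ȳᵢ
web | 6800.00 | 95.00 | 100.00 | 646000.00 | 680000.00
flange | 6460.00 | 95.00 | 217.00 | 613700.00 | 1401820.00
Σ | 13260.00 |  |  | 1259700.00 | 2081820.00
x̄ = 1259700.00 / 13260.00 = 95.00 in
ȳ = 2081820.00 / 13260.00 = 157.00 in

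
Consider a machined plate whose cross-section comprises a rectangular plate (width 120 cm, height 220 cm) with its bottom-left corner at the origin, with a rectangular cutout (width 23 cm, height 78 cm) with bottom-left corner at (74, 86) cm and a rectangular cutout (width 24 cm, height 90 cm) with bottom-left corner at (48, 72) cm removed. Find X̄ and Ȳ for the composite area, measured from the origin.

Part | A | x̄ᵢ | ȳᵢ | A·x̄ᵢ | A·ȳᵢ
plate | 26400.00 | 60.00 | 110.00 | 1584000.00 | 2904000.00
hole 1 | -1794.00 | 85.50 | 125.00 | -153387.00 | -224250.00
hole 2 | -2160.00 | 60.00 | 117.00 | -129600.00 | -252720.00
Σ | 22446.00 |  |  | 1301013.00 | 2427030.00
X̄ = 1301013.00 / 22446.00 = 57.96 cm
Ȳ = 2427030.00 / 22446.00 = 108.13 cm

X̄ = 57.96 cm, Ȳ = 108.13 cm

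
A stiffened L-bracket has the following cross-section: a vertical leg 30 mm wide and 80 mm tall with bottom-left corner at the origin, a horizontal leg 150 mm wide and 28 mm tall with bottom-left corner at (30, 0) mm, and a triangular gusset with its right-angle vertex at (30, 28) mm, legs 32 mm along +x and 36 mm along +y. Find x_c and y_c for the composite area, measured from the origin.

Part | A | x̄ᵢ | ȳᵢ | A·x̄ᵢ | A·ȳᵢ
vertical leg | 2400.00 | 15.00 | 40.00 | 36000.00 | 96000.00
horizontal leg | 4200.00 | 105.00 | 14.00 | 441000.00 | 58800.00
gusset | 576.00 | 40.67 | 40.00 | 23424.00 | 23040.00
Σ | 7176.00 |  |  | 500424.00 | 177840.00
x_c = 500424.00 / 7176.00 = 69.74 mm
y_c = 177840.00 / 7176.00 = 24.78 mm

x_c = 69.74 mm, y_c = 24.78 mm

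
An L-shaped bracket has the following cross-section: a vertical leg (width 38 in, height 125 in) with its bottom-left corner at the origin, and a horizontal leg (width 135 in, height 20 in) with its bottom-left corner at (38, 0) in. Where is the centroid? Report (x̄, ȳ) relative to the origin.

vertical leg: A = 38 × 125 = 4750.00, centroid at (19.00, 62.50).
horizontal leg: A = 135 × 20 = 2700.00, centroid at (105.50, 10.00).
ΣA = 7450.00 in²
ΣAx̄ = (4750.00)(19.00) + (2700.00)(105.50) = 375100.00 in³
ΣAȳ = (4750.00)(62.50) + (2700.00)(10.00) = 323875.00 in³
x̄ = 375100.00 / 7450.00 = 50.35 in
ȳ = 323875.00 / 7450.00 = 43.47 in

x̄ = 50.35 in, ȳ = 43.47 in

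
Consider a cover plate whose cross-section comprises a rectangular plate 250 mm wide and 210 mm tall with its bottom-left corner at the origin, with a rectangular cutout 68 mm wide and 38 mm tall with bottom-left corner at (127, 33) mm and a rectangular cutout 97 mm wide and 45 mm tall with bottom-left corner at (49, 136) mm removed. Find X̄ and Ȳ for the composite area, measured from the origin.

X̄ = 125.59 mm, Ȳ = 102.88 mm

plate: A = 250 × 210 = 52500.00, centroid at (125.00, 105.00).
hole 1: A = −(68 × 38) = -2584.00, centroid at (161.00, 52.00).
hole 2: A = −(97 × 45) = -4365.00, centroid at (97.50, 158.50).
ΣA = 45551.00 mm²
ΣAX̄ = (52500.00)(125.00) + (-2584.00)(161.00) + (-4365.00)(97.50) = 5720888.50 mm³
ΣAȲ = (52500.00)(105.00) + (-2584.00)(52.00) + (-4365.00)(158.50) = 4686279.50 mm³
X̄ = 5720888.50 / 45551.00 = 125.59 mm
Ȳ = 4686279.50 / 45551.00 = 102.88 mm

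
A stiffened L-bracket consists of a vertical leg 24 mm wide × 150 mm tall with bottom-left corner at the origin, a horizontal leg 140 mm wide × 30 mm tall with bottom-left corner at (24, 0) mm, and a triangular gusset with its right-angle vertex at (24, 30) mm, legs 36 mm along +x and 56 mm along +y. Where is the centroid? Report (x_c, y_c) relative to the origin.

vertical leg: A = 24 × 150 = 3600.00, centroid at (12.00, 75.00).
horizontal leg: A = 140 × 30 = 4200.00, centroid at (94.00, 15.00).
gusset: A = ½·36·56 = 1008.00, centroid at (36.00, 48.67).
ΣA = 8808.00 mm², ΣAx_c = 474288.00 mm³, ΣAy_c = 382056.00 mm³.
x_c = 474288.00/8808.00 = 53.85 mm; y_c = 382056.00/8808.00 = 43.38 mm.

x_c = 53.85 mm, y_c = 43.38 mm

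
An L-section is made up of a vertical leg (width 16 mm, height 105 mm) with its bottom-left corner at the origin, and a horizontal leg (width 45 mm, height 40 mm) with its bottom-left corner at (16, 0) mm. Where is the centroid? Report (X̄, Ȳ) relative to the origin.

vertical leg: A = 16 × 105 = 1680.00, centroid at (8.00, 52.50).
horizontal leg: A = 45 × 40 = 1800.00, centroid at (38.50, 20.00).
ΣA = 3480.00 mm²
ΣAX̄ = (1680.00)(8.00) + (1800.00)(38.50) = 82740.00 mm³
ΣAȲ = (1680.00)(52.50) + (1800.00)(20.00) = 124200.00 mm³
X̄ = 82740.00 / 3480.00 = 23.78 mm
Ȳ = 124200.00 / 3480.00 = 35.69 mm

X̄ = 23.78 mm, Ȳ = 35.69 mm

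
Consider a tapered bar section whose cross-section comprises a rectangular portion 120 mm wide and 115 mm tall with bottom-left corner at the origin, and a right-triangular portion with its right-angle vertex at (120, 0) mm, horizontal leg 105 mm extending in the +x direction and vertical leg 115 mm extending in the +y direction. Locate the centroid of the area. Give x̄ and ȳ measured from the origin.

x̄ = 88.91 mm, ȳ = 51.67 mm

Part | A | x̄ᵢ | ȳᵢ | A·x̄ᵢ | A·ȳᵢ
rectangular portion | 13800.00 | 60.00 | 57.50 | 828000.00 | 793500.00
triangular portion | 6037.50 | 155.00 | 38.33 | 935812.50 | 231437.50
Σ | 19837.50 |  |  | 1763812.50 | 1024937.50
x̄ = 1763812.50 / 19837.50 = 88.91 mm
ȳ = 1024937.50 / 19837.50 = 51.67 mm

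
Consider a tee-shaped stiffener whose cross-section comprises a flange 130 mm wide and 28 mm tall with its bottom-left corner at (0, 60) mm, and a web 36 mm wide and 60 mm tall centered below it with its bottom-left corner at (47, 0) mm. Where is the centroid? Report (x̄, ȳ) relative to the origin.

Part | A | x̄ᵢ | ȳᵢ | A·x̄ᵢ | A·ȳᵢ
web | 2160.00 | 65.00 | 30.00 | 140400.00 | 64800.00
flange | 3640.00 | 65.00 | 74.00 | 236600.00 | 269360.00
Σ | 5800.00 |  |  | 377000.00 | 334160.00
x̄ = 377000.00 / 5800.00 = 65.00 mm
ȳ = 334160.00 / 5800.00 = 57.61 mm

x̄ = 65.00 mm, ȳ = 57.61 mm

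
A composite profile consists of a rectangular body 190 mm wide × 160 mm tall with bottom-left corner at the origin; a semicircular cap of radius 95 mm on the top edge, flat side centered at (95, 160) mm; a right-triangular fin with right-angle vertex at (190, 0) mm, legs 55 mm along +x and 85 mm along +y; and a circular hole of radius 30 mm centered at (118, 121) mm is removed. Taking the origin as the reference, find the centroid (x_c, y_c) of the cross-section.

Part | A | x̄ᵢ | ȳᵢ | A·x̄ᵢ | A·ȳᵢ
rectangular body | 30400.00 | 95.00 | 80.00 | 2888000.00 | 2432000.00
semicircular top | 14176.44 | 95.00 | 200.32 | 1346761.50 | 2839813.23
triangular fin | 2337.50 | 208.33 | 28.33 | 486979.17 | 66229.17
hole | -2827.43 | 118.00 | 121.00 | -333637.14 | -342119.44
Σ | 44086.50 |  |  | 4388103.53 | 4995922.96
x_c = 4388103.53 / 44086.50 = 99.53 mm
y_c = 4995922.96 / 44086.50 = 113.32 mm

x_c = 99.53 mm, y_c = 113.32 mm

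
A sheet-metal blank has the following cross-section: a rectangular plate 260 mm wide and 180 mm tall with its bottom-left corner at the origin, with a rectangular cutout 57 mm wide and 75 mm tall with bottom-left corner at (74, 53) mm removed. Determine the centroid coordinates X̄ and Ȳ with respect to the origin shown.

X̄ = 132.76 mm, Ȳ = 89.95 mm

plate: A = 260 × 180 = 46800.00, centroid at (130.00, 90.00).
hole: A = −(57 × 75) = -4275.00, centroid at (102.50, 90.50).
ΣA = 42525.00 mm²
ΣAX̄ = (46800.00)(130.00) + (-4275.00)(102.50) = 5645812.50 mm³
ΣAȲ = (46800.00)(90.00) + (-4275.00)(90.50) = 3825112.50 mm³
X̄ = 5645812.50 / 42525.00 = 132.76 mm
Ȳ = 3825112.50 / 42525.00 = 89.95 mm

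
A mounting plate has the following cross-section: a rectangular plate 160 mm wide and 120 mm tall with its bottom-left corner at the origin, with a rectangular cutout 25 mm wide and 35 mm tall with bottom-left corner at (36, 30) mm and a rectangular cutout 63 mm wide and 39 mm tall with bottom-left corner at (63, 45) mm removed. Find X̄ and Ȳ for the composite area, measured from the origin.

plate: A = 160 × 120 = 19200.00, centroid at (80.00, 60.00).
hole 1: A = −(25 × 35) = -875.00, centroid at (48.50, 47.50).
hole 2: A = −(63 × 39) = -2457.00, centroid at (94.50, 64.50).
ΣA = 15868.00 mm², ΣAX̄ = 1261376.00 mm³, ΣAȲ = 951961.00 mm³.
X̄ = 1261376.00/15868.00 = 79.49 mm; Ȳ = 951961.00/15868.00 = 59.99 mm.

X̄ = 79.49 mm, Ȳ = 59.99 mm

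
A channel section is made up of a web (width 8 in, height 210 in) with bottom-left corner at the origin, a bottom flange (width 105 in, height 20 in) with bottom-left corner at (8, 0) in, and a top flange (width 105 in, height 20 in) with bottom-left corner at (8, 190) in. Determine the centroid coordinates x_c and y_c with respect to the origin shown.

web: A = 8 × 210 = 1680.00, centroid at (4.00, 105.00).
bottom flange: A = 105 × 20 = 2100.00, centroid at (60.50, 10.00).
top flange: A = 105 × 20 = 2100.00, centroid at (60.50, 200.00).
ΣA = 5880.00 in²
ΣAx_c = (1680.00)(4.00) + (2100.00)(60.50) + (2100.00)(60.50) = 260820.00 in³
ΣAy_c = (1680.00)(105.00) + (2100.00)(10.00) + (2100.00)(200.00) = 617400.00 in³
x_c = 260820.00 / 5880.00 = 44.36 in
y_c = 617400.00 / 5880.00 = 105.00 in

x_c = 44.36 in, y_c = 105.00 in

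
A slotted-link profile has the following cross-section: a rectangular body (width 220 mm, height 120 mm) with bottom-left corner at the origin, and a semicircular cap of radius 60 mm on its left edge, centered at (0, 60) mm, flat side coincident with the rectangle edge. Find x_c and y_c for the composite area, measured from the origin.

x_c = 86.10 mm, y_c = 60.00 mm

Part | A | x̄ᵢ | ȳᵢ | A·x̄ᵢ | A·ȳᵢ
rectangular body | 26400.00 | 110.00 | 60.00 | 2904000.00 | 1584000.00
semicircular end | 5654.87 | -25.46 | 60.00 | -144000.00 | 339292.01
Σ | 32054.87 |  |  | 2760000.00 | 1923292.01
x_c = 2760000.00 / 32054.87 = 86.10 mm
y_c = 1923292.01 / 32054.87 = 60.00 mm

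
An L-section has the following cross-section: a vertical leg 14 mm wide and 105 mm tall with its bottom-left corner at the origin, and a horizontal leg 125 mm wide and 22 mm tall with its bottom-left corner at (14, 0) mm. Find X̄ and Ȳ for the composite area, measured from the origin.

X̄ = 52.29 mm, Ȳ = 25.46 mm

vertical leg: A = 14 × 105 = 1470.00, centroid at (7.00, 52.50).
horizontal leg: A = 125 × 22 = 2750.00, centroid at (76.50, 11.00).
ΣA = 4220.00 mm², ΣAX̄ = 220665.00 mm³, ΣAȲ = 107425.00 mm³.
X̄ = 220665.00/4220.00 = 52.29 mm; Ȳ = 107425.00/4220.00 = 25.46 mm.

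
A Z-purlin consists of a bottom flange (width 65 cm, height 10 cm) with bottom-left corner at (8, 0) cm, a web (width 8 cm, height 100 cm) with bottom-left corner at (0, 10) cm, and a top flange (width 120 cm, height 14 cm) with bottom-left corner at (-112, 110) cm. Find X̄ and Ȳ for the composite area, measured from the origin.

X̄ = -18.48 cm, Ȳ = 79.17 cm

bottom flange: A = 65 × 10 = 650.00, centroid at (40.50, 5.00).
web: A = 8 × 100 = 800.00, centroid at (4.00, 60.00).
top flange: A = 120 × 14 = 1680.00, centroid at (-52.00, 117.00).
ΣA = 3130.00 cm², ΣAX̄ = -57835.00 cm³, ΣAȲ = 247810.00 cm³.
X̄ = -57835.00/3130.00 = -18.48 cm; Ȳ = 247810.00/3130.00 = 79.17 cm.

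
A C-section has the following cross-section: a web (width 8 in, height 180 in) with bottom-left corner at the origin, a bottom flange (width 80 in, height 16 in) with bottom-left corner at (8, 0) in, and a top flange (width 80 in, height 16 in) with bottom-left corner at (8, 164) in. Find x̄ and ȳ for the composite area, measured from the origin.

Part | A | x̄ᵢ | ȳᵢ | A·x̄ᵢ | A·ȳᵢ
web | 1440.00 | 4.00 | 90.00 | 5760.00 | 129600.00
bottom flange | 1280.00 | 48.00 | 8.00 | 61440.00 | 10240.00
top flange | 1280.00 | 48.00 | 172.00 | 61440.00 | 220160.00
Σ | 4000.00 |  |  | 128640.00 | 360000.00
x̄ = 128640.00 / 4000.00 = 32.16 in
ȳ = 360000.00 / 4000.00 = 90.00 in

x̄ = 32.16 in, ȳ = 90.00 in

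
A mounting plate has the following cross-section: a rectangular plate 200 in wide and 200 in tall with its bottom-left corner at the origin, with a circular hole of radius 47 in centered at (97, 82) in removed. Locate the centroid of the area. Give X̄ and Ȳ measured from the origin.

X̄ = 100.63 in, Ȳ = 103.78 in

Part | A | x̄ᵢ | ȳᵢ | A·x̄ᵢ | A·ȳᵢ
plate | 40000.00 | 100.00 | 100.00 | 4000000.00 | 4000000.00
hole | -6939.78 | 97.00 | 82.00 | -673158.48 | -569061.81
Σ | 33060.22 |  |  | 3326841.52 | 3430938.19
X̄ = 3326841.52 / 33060.22 = 100.63 in
Ȳ = 3430938.19 / 33060.22 = 103.78 in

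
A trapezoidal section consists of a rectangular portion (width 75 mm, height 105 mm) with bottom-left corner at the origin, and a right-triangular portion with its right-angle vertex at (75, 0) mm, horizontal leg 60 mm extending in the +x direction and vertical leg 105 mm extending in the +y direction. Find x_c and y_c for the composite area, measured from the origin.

Part | A | x̄ᵢ | ȳᵢ | A·x̄ᵢ | A·ȳᵢ
rectangular portion | 7875.00 | 37.50 | 52.50 | 295312.50 | 413437.50
triangular portion | 3150.00 | 95.00 | 35.00 | 299250.00 | 110250.00
Σ | 11025.00 |  |  | 594562.50 | 523687.50
x_c = 594562.50 / 11025.00 = 53.93 mm
y_c = 523687.50 / 11025.00 = 47.50 mm

x_c = 53.93 mm, y_c = 47.50 mm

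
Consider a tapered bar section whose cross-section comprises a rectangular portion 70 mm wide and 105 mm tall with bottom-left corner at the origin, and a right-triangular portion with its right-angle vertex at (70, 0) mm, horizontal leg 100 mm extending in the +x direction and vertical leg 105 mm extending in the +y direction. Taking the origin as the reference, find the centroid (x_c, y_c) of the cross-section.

Part | A | x̄ᵢ | ȳᵢ | A·x̄ᵢ | A·ȳᵢ
rectangular portion | 7350.00 | 35.00 | 52.50 | 257250.00 | 385875.00
triangular portion | 5250.00 | 103.33 | 35.00 | 542500.00 | 183750.00
Σ | 12600.00 |  |  | 799750.00 | 569625.00
x_c = 799750.00 / 12600.00 = 63.47 mm
y_c = 569625.00 / 12600.00 = 45.21 mm

x_c = 63.47 mm, y_c = 45.21 mm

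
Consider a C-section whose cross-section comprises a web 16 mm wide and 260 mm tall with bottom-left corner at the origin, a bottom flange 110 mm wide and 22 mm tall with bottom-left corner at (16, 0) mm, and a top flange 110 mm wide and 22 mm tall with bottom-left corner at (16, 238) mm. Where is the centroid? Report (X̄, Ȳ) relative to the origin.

X̄ = 41.88 mm, Ȳ = 130.00 mm

web: A = 16 × 260 = 4160.00, centroid at (8.00, 130.00).
bottom flange: A = 110 × 22 = 2420.00, centroid at (71.00, 11.00).
top flange: A = 110 × 22 = 2420.00, centroid at (71.00, 249.00).
ΣA = 9000.00 mm², ΣAX̄ = 376920.00 mm³, ΣAȲ = 1170000.00 mm³.
X̄ = 376920.00/9000.00 = 41.88 mm; Ȳ = 1170000.00/9000.00 = 130.00 mm.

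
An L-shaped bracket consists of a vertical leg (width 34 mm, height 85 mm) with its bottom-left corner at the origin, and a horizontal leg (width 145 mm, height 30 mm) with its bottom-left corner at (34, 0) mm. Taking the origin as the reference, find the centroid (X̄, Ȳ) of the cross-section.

X̄ = 70.77 mm, Ȳ = 25.98 mm

Part | A | x̄ᵢ | ȳᵢ | A·x̄ᵢ | A·ȳᵢ
vertical leg | 2890.00 | 17.00 | 42.50 | 49130.00 | 122825.00
horizontal leg | 4350.00 | 106.50 | 15.00 | 463275.00 | 65250.00
Σ | 7240.00 |  |  | 512405.00 | 188075.00
X̄ = 512405.00 / 7240.00 = 70.77 mm
Ȳ = 188075.00 / 7240.00 = 25.98 mm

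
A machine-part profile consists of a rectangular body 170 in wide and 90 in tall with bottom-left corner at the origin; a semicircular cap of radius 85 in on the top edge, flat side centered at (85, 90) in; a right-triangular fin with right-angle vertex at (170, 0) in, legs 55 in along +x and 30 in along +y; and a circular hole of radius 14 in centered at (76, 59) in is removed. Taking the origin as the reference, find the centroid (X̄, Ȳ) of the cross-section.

Part | A | x̄ᵢ | ȳᵢ | A·x̄ᵢ | A·ȳᵢ
rectangular body | 15300.00 | 85.00 | 45.00 | 1300500.00 | 688500.00
semicircular top | 11349.00 | 85.00 | 126.08 | 964665.29 | 1430826.98
triangular fin | 825.00 | 188.33 | 10.00 | 155375.00 | 8250.00
hole | -615.75 | 76.00 | 59.00 | -46797.16 | -36329.38
Σ | 26858.25 |  |  | 2373743.13 | 2091247.60
X̄ = 2373743.13 / 26858.25 = 88.38 in
Ȳ = 2091247.60 / 26858.25 = 77.86 in

X̄ = 88.38 in, Ȳ = 77.86 in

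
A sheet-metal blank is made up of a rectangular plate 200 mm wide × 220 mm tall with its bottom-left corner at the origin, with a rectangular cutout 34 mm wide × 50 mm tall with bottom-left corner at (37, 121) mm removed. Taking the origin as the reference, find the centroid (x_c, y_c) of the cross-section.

x_c = 101.85 mm, y_c = 108.55 mm

plate: A = 200 × 220 = 44000.00, centroid at (100.00, 110.00).
hole: A = −(34 × 50) = -1700.00, centroid at (54.00, 146.00).
ΣA = 42300.00 mm²
ΣAx_c = (44000.00)(100.00) + (-1700.00)(54.00) = 4308200.00 mm³
ΣAy_c = (44000.00)(110.00) + (-1700.00)(146.00) = 4591800.00 mm³
x_c = 4308200.00 / 42300.00 = 101.85 mm
y_c = 4591800.00 / 42300.00 = 108.55 mm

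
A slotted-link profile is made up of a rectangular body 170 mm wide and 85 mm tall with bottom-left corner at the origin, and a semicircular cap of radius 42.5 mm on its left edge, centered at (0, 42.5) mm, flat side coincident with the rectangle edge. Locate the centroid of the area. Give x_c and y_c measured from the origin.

rectangular body: A = 170 × 85 = 14450.00, centroid at (85.00, 42.50).
semicircular end: A = ½π·42.5² = 2837.25, centroid at (-18.04, 42.50).
ΣA = 17287.25 mm², ΣAx_c = 1177072.92 mm³, ΣAy_c = 734708.16 mm³.
x_c = 1177072.92/17287.25 = 68.09 mm; y_c = 734708.16/17287.25 = 42.50 mm.

x_c = 68.09 mm, y_c = 42.50 mm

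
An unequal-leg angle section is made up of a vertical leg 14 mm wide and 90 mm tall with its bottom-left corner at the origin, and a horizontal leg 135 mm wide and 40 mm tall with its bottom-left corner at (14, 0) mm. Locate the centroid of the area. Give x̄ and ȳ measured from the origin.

x̄ = 67.41 mm, ȳ = 24.73 mm

vertical leg: A = 14 × 90 = 1260.00, centroid at (7.00, 45.00).
horizontal leg: A = 135 × 40 = 5400.00, centroid at (81.50, 20.00).
ΣA = 6660.00 mm², ΣAx̄ = 448920.00 mm³, ΣAȳ = 164700.00 mm³.
x̄ = 448920.00/6660.00 = 67.41 mm; ȳ = 164700.00/6660.00 = 24.73 mm.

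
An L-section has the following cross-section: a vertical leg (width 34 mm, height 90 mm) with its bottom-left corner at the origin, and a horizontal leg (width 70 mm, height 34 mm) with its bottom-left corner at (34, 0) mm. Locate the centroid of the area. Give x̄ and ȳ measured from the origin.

x̄ = 39.75 mm, ȳ = 32.75 mm

Part | A | x̄ᵢ | ȳᵢ | A·x̄ᵢ | A·ȳᵢ
vertical leg | 3060.00 | 17.00 | 45.00 | 52020.00 | 137700.00
horizontal leg | 2380.00 | 69.00 | 17.00 | 164220.00 | 40460.00
Σ | 5440.00 |  |  | 216240.00 | 178160.00
x̄ = 216240.00 / 5440.00 = 39.75 mm
ȳ = 178160.00 / 5440.00 = 32.75 mm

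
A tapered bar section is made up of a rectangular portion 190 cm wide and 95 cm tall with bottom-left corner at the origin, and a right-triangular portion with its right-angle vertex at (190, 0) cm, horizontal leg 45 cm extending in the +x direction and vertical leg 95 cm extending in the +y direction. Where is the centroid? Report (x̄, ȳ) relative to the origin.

x̄ = 106.65 cm, ȳ = 45.82 cm

Part | A | x̄ᵢ | ȳᵢ | A·x̄ᵢ | A·ȳᵢ
rectangular portion | 18050.00 | 95.00 | 47.50 | 1714750.00 | 857375.00
triangular portion | 2137.50 | 205.00 | 31.67 | 438187.50 | 67687.50
Σ | 20187.50 |  |  | 2152937.50 | 925062.50
x̄ = 2152937.50 / 20187.50 = 106.65 cm
ȳ = 925062.50 / 20187.50 = 45.82 cm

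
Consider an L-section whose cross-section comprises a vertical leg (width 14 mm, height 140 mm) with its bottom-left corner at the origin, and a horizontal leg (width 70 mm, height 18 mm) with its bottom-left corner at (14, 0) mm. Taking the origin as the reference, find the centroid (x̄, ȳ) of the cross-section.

vertical leg: A = 14 × 140 = 1960.00, centroid at (7.00, 70.00).
horizontal leg: A = 70 × 18 = 1260.00, centroid at (49.00, 9.00).
ΣA = 3220.00 mm²
ΣAx̄ = (1960.00)(7.00) + (1260.00)(49.00) = 75460.00 mm³
ΣAȳ = (1960.00)(70.00) + (1260.00)(9.00) = 148540.00 mm³
x̄ = 75460.00 / 3220.00 = 23.43 mm
ȳ = 148540.00 / 3220.00 = 46.13 mm

x̄ = 23.43 mm, ȳ = 46.13 mm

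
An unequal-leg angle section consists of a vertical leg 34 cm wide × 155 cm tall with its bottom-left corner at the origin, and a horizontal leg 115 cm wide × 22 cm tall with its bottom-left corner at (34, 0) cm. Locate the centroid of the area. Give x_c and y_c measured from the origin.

x_c = 41.16 cm, y_c = 55.93 cm

vertical leg: A = 34 × 155 = 5270.00, centroid at (17.00, 77.50).
horizontal leg: A = 115 × 22 = 2530.00, centroid at (91.50, 11.00).
ΣA = 7800.00 cm², ΣAx_c = 321085.00 cm³, ΣAy_c = 436255.00 cm³.
x_c = 321085.00/7800.00 = 41.16 cm; y_c = 436255.00/7800.00 = 55.93 cm.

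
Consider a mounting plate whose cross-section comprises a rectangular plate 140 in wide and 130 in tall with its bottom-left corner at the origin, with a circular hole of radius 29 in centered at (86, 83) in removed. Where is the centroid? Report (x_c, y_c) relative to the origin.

plate: A = 140 × 130 = 18200.00, centroid at (70.00, 65.00).
hole: A = −π·29² = -2642.08, centroid at (86.00, 83.00).
ΣA = 15557.92 in², ΣAx_c = 1046781.17 in³, ΣAy_c = 963707.41 in³.
x_c = 1046781.17/15557.92 = 67.28 in; y_c = 963707.41/15557.92 = 61.94 in.

x_c = 67.28 in, y_c = 61.94 in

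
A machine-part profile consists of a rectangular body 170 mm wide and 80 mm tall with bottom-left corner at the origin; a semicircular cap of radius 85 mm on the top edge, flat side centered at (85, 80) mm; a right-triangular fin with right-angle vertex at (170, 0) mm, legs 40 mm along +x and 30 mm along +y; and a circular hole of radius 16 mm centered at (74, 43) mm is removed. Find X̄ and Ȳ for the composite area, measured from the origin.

X̄ = 87.74 mm, Ȳ = 74.07 mm

Part | A | x̄ᵢ | ȳᵢ | A·x̄ᵢ | A·ȳᵢ
rectangular body | 13600.00 | 85.00 | 40.00 | 1156000.00 | 544000.00
semicircular top | 11349.00 | 85.00 | 116.08 | 964665.29 | 1317336.94
triangular fin | 600.00 | 183.33 | 10.00 | 110000.00 | 6000.00
hole | -804.25 | 74.00 | 43.00 | -59514.33 | -34582.65
Σ | 24744.76 |  |  | 2171150.96 | 1832754.29
X̄ = 2171150.96 / 24744.76 = 87.74 mm
Ȳ = 1832754.29 / 24744.76 = 74.07 mm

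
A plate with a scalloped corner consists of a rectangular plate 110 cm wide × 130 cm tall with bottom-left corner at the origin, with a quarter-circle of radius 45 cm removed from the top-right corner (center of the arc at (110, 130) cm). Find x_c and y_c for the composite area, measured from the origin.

plate: A = 110 × 130 = 14300.00, centroid at (55.00, 65.00).
removed quarter-circle: A = −¼π·45² = -1590.43, centroid at (90.90, 110.90).
ΣA = 12709.57 cm², ΣAx_c = 641927.56 cm³, ΣAy_c = 753118.93 cm³.
x_c = 641927.56/12709.57 = 50.51 cm; y_c = 753118.93/12709.57 = 59.26 cm.

x_c = 50.51 cm, y_c = 59.26 cm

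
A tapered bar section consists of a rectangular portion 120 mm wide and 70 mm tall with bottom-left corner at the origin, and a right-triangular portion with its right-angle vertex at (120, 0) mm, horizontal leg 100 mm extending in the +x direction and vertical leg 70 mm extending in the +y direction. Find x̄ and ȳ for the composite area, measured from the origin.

x̄ = 87.45 mm, ȳ = 31.57 mm

Part | A | x̄ᵢ | ȳᵢ | A·x̄ᵢ | A·ȳᵢ
rectangular portion | 8400.00 | 60.00 | 35.00 | 504000.00 | 294000.00
triangular portion | 3500.00 | 153.33 | 23.33 | 536666.67 | 81666.67
Σ | 11900.00 |  |  | 1040666.67 | 375666.67
x̄ = 1040666.67 / 11900.00 = 87.45 mm
ȳ = 375666.67 / 11900.00 = 31.57 mm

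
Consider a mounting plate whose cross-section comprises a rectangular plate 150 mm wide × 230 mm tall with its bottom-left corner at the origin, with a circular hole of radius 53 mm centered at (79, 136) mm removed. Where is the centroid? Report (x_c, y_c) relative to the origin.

Part | A | x̄ᵢ | ȳᵢ | A·x̄ᵢ | A·ȳᵢ
plate | 34500.00 | 75.00 | 115.00 | 2587500.00 | 3967500.00
hole | -8824.73 | 79.00 | 136.00 | -697153.97 | -1200163.79
Σ | 25675.27 |  |  | 1890346.03 | 2767336.21
x_c = 1890346.03 / 25675.27 = 73.63 mm
y_c = 2767336.21 / 25675.27 = 107.78 mm

x_c = 73.63 mm, y_c = 107.78 mm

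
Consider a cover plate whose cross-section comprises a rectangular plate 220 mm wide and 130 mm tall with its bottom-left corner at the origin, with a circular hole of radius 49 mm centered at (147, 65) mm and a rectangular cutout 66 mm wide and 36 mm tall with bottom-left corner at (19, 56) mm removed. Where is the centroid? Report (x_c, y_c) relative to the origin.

Part | A | x̄ᵢ | ȳᵢ | A·x̄ᵢ | A·ȳᵢ
plate | 28600.00 | 110.00 | 65.00 | 3146000.00 | 1859000.00
hole 1 | -7542.96 | 147.00 | 65.00 | -1108815.70 | -490292.66
hole 2 | -2376.00 | 52.00 | 74.00 | -123552.00 | -175824.00
Σ | 18681.04 |  |  | 1913632.30 | 1192883.34
x_c = 1913632.30 / 18681.04 = 102.44 mm
y_c = 1192883.34 / 18681.04 = 63.86 mm

x_c = 102.44 mm, y_c = 63.86 mm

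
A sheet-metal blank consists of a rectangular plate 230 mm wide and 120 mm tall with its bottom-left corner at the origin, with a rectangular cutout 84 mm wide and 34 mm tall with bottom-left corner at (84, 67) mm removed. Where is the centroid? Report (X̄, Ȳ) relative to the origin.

X̄ = 113.73 mm, Ȳ = 57.23 mm

plate: A = 230 × 120 = 27600.00, centroid at (115.00, 60.00).
hole: A = −(84 × 34) = -2856.00, centroid at (126.00, 84.00).
ΣA = 24744.00 mm², ΣAX̄ = 2814144.00 mm³, ΣAȲ = 1416096.00 mm³.
X̄ = 2814144.00/24744.00 = 113.73 mm; Ȳ = 1416096.00/24744.00 = 57.23 mm.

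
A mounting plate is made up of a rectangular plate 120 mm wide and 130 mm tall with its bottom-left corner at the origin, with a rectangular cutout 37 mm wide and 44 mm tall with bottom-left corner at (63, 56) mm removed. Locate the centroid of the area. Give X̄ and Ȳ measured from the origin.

plate: A = 120 × 130 = 15600.00, centroid at (60.00, 65.00).
hole: A = −(37 × 44) = -1628.00, centroid at (81.50, 78.00).
ΣA = 13972.00 mm², ΣAX̄ = 803318.00 mm³, ΣAȲ = 887016.00 mm³.
X̄ = 803318.00/13972.00 = 57.49 mm; Ȳ = 887016.00/13972.00 = 63.49 mm.

X̄ = 57.49 mm, Ȳ = 63.49 mm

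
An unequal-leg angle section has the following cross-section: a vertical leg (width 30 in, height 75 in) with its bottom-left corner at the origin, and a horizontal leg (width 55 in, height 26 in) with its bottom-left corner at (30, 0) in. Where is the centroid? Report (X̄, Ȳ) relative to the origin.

vertical leg: A = 30 × 75 = 2250.00, centroid at (15.00, 37.50).
horizontal leg: A = 55 × 26 = 1430.00, centroid at (57.50, 13.00).
ΣA = 3680.00 in², ΣAX̄ = 115975.00 in³, ΣAȲ = 102965.00 in³.
X̄ = 115975.00/3680.00 = 31.51 in; Ȳ = 102965.00/3680.00 = 27.98 in.

X̄ = 31.51 in, Ȳ = 27.98 in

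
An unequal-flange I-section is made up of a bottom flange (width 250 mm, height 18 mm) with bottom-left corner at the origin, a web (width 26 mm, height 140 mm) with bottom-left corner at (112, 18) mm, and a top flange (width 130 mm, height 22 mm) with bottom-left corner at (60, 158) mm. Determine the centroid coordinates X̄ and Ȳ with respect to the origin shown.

Part | A | x̄ᵢ | ȳᵢ | A·x̄ᵢ | A·ȳᵢ
bottom flange | 4500.00 | 125.00 | 9.00 | 562500.00 | 40500.00
web | 3640.00 | 125.00 | 88.00 | 455000.00 | 320320.00
top flange | 2860.00 | 125.00 | 169.00 | 357500.00 | 483340.00
Σ | 11000.00 |  |  | 1375000.00 | 844160.00
X̄ = 1375000.00 / 11000.00 = 125.00 mm
Ȳ = 844160.00 / 11000.00 = 76.74 mm

X̄ = 125.00 mm, Ȳ = 76.74 mm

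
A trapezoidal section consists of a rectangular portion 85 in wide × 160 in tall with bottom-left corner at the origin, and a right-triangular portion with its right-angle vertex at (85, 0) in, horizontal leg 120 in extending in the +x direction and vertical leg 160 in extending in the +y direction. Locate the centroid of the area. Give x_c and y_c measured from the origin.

rectangular portion: A = 85 × 160 = 13600.00, centroid at (42.50, 80.00).
triangular portion: A = ½·120·160 = 9600.00, centroid at (125.00, 53.33).
ΣA = 23200.00 in²
ΣAx_c = (13600.00)(42.50) + (9600.00)(125.00) = 1778000.00 in³
ΣAy_c = (13600.00)(80.00) + (9600.00)(53.33) = 1600000.00 in³
x_c = 1778000.00 / 23200.00 = 76.64 in
y_c = 1600000.00 / 23200.00 = 68.97 in

x_c = 76.64 in, y_c = 68.97 in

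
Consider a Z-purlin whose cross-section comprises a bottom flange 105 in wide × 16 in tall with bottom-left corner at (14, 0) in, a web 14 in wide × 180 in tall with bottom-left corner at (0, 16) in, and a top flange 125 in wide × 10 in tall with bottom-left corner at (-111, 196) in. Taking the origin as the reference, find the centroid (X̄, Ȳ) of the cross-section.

X̄ = 12.61 in, Ȳ = 97.58 in

bottom flange: A = 105 × 16 = 1680.00, centroid at (66.50, 8.00).
web: A = 14 × 180 = 2520.00, centroid at (7.00, 106.00).
top flange: A = 125 × 10 = 1250.00, centroid at (-48.50, 201.00).
ΣA = 5450.00 in²
ΣAX̄ = (1680.00)(66.50) + (2520.00)(7.00) + (1250.00)(-48.50) = 68735.00 in³
ΣAȲ = (1680.00)(8.00) + (2520.00)(106.00) + (1250.00)(201.00) = 531810.00 in³
X̄ = 68735.00 / 5450.00 = 12.61 in
Ȳ = 531810.00 / 5450.00 = 97.58 in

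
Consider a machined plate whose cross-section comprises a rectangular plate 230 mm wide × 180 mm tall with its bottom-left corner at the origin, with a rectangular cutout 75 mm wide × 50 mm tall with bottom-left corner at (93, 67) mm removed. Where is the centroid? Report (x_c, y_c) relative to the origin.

plate: A = 230 × 180 = 41400.00, centroid at (115.00, 90.00).
hole: A = −(75 × 50) = -3750.00, centroid at (130.50, 92.00).
ΣA = 37650.00 mm², ΣAx_c = 4271625.00 mm³, ΣAy_c = 3381000.00 mm³.
x_c = 4271625.00/37650.00 = 113.46 mm; y_c = 3381000.00/37650.00 = 89.80 mm.

x_c = 113.46 mm, y_c = 89.80 mm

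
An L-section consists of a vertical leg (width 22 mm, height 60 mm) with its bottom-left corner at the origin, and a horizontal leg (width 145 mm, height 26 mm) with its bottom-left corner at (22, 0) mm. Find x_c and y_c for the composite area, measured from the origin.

x_c = 72.85 mm, y_c = 17.41 mm

vertical leg: A = 22 × 60 = 1320.00, centroid at (11.00, 30.00).
horizontal leg: A = 145 × 26 = 3770.00, centroid at (94.50, 13.00).
ΣA = 5090.00 mm²
ΣAx_c = (1320.00)(11.00) + (3770.00)(94.50) = 370785.00 mm³
ΣAy_c = (1320.00)(30.00) + (3770.00)(13.00) = 88610.00 mm³
x_c = 370785.00 / 5090.00 = 72.85 mm
y_c = 88610.00 / 5090.00 = 17.41 mm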